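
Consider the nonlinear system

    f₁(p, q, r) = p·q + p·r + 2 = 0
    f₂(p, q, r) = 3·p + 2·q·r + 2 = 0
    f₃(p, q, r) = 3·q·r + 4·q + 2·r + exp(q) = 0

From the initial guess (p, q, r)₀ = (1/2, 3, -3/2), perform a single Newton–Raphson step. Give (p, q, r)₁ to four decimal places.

(-1.2257, 1.5984, -0.4213)

At (1/2, 3, -3/2): F = (2.7500, -5.5000, 15.585537).
Jacobian J = [[q + r, p, p], [3, 2·r, 2·q], [0, 3·r + exp(q) + 4, 3·q + 2]].
At the point, J = [[1.5000, 0.5000, 0.5000], [3.0000, -3.0000, 6.0000], [0.0000, 19.585537, 11.0000]] (det J = -212.891527).
Solving J·Δ = −F gives Δ = (-1.7257, -1.4016, 1.0787).
Then the next iterate is (p, q, r)₁ = (-1.2257, 1.5984, -0.4213).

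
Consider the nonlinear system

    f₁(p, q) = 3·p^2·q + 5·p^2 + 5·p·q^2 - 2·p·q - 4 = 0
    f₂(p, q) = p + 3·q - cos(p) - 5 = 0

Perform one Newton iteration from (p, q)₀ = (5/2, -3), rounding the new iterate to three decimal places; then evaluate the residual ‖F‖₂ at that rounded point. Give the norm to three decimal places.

At (5/2, -3): F = (98.500, -10.69886).
Jacobian J = [[6·p·q + 10·p + 5·q^2 - 2·q, 3·p^2 + 10·p·q - 2·p], [sin(p) + 1, 3]].
At the point, J = [[31.000, -61.250], [1.59847, 3.000]] (det J = 190.90642).
Solving J·Δ = −F gives Δ = (1.885, 2.562).
Then the next iterate is (p, q)₁ = (4.385, -0.438).
Re-evaluating at (4.385, -0.438): F = (74.92268, -1.60743), so ‖F‖₂ = 74.940.

74.940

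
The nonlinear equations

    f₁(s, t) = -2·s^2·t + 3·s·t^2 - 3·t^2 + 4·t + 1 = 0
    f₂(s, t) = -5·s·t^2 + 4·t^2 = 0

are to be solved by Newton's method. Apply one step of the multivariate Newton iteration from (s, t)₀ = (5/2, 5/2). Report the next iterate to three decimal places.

(1.918, 1.678)

At (5/2, 5/2): F = (7.875, -53.125).
Jacobian J = [[-4·s·t + 3·t^2, -2·s^2 + 6·s·t - 6·t + 4], [-5·t^2, -10·s·t + 8·t]].
At the point, J = [[-6.250, 14.000], [-31.250, -42.500]] (det J = 703.125).
Solving J·Δ = −F gives Δ = (-0.582, -0.822).
Then the next iterate is (s, t)₁ = (1.918, 1.678).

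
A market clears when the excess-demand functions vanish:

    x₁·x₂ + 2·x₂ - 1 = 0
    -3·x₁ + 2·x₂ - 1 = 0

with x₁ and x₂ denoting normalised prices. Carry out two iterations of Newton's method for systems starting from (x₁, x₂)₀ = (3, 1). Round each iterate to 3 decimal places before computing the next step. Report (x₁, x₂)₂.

At (3, 1): F = (4.000, -8.000).
Jacobian J = [[x₂, x₁ + 2], [-3, 2]].
At the point, J = [[1.000, 5.000], [-3.000, 2.000]] (det J = 17.000).
Solving J·Δ = −F gives Δ = (-2.824, -0.235).
Then the next iterate is (x₁, x₂)₁ = (0.176, 0.765).
Round to (0.176, 0.765) and repeat: F = (0.66464, 0.002), J = [[0.765, 2.176], [-3.000, 2.000]].
Δ = (-0.164, -0.248), so (x₁, x₂)₂ = (0.012, 0.517).

(0.012, 0.517)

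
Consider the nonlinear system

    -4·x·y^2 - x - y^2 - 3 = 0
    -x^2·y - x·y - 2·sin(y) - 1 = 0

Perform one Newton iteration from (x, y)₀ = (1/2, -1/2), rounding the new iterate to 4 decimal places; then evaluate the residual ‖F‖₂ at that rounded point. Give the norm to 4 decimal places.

At (1/2, -1/2): F = (-4.2500, 0.333851).
Jacobian J = [[-4·y^2 - 1, -8·x·y - 2·y], [-2·x·y - y, -x^2 - x - 2·cos(y)]].
At the point, J = [[-2.0000, 3.0000], [1.0000, -2.505165]] (det J = 2.010330).
Solving J·Δ = −F gives Δ = (-4.7979, -1.7819).
Then the next iterate is (x, y)₁ = (-4.2979, -2.2819).
Re-evaluating at (-4.2979, -2.2819): F = (85.608656, 32.859036), so ‖F‖₂ = 91.6982.

91.6982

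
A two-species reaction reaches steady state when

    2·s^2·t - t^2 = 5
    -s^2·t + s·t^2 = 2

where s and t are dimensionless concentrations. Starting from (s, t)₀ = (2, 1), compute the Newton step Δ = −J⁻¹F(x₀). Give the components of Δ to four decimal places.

(-1.3333, 1.4444)

At (2, 1): F = (2.0000, -4.0000).
Jacobian J = [[4·s·t, 2·s^2 - 2·t], [-2·s·t + t^2, -s^2 + 2·s·t]].
At the point, J = [[8.0000, 6.0000], [-3.0000, 0.0000]] (det J = 18.0000).
Solving J·Δ = −F gives Δ = (-1.3333, 1.4444).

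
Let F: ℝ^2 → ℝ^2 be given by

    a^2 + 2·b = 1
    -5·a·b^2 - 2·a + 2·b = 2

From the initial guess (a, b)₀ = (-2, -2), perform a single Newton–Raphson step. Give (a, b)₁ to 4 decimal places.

At (-2, -2): F = (-1.0000, 38.0000).
Jacobian J = [[2·a, 2], [-5·b^2 - 2, -10·a·b + 2]].
At the point, J = [[-4.0000, 2.0000], [-22.0000, -38.0000]] (det J = 196.0000).
Solving J·Δ = −F gives Δ = (0.1939, 0.8878).
Then the next iterate is (a, b)₁ = (-1.8061, -1.1122).

(-1.8061, -1.1122)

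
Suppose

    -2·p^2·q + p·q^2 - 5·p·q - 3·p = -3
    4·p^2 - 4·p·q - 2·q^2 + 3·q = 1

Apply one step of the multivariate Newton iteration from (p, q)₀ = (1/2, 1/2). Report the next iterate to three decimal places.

At (1/2, 1/2): F = (0.125, 0.000).
Jacobian J = [[-4·p·q + q^2 - 5·q - 3, -2·p^2 + 2·p·q - 5·p], [8·p - 4·q, -4·p - 4·q + 3]].
At the point, J = [[-6.250, -2.500], [2.000, -1.000]] (det J = 11.250).
Solving J·Δ = −F gives Δ = (0.011, 0.022).
Then the next iterate is (p, q)₁ = (0.511, 0.522).

(0.511, 0.522)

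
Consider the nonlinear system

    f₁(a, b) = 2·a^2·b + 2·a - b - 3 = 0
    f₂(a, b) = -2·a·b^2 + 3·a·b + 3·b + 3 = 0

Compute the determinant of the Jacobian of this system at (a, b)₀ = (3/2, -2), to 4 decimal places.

-146.0000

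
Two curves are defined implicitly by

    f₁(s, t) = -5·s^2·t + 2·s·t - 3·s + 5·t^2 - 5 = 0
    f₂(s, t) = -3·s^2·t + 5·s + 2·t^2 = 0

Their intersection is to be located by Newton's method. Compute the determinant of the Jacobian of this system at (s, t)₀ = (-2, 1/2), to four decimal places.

J = [[-10·s·t + 2·t - 3, -5·s^2 + 2·s + 10·t], [-6·s·t + 5, -3·s^2 + 4·t]].
At the point, J = [[8.0000, -19.0000], [11.0000, -10.0000]].
det J = 129.0000.

129.0000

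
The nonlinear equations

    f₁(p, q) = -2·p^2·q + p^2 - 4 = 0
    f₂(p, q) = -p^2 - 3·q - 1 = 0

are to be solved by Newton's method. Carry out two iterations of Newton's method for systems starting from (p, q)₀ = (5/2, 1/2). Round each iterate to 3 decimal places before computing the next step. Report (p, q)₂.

(1.802, -1.169)

At (5/2, 1/2): F = (-4.000, -8.750).
Jacobian J = [[-4·p·q + 2·p, -2·p^2], [-2·p, -3]].
At the point, J = [[0.000, -12.500], [-5.000, -3.000]] (det J = -62.500).
Solving J·Δ = −F gives Δ = (-1.558, -0.320).
Then the next iterate is (p, q)₁ = (0.942, 0.180).
Round to (0.942, 0.180) and repeat: F = (-3.43209, -2.42736), J = [[1.20576, -1.77473], [-1.884, -3.000]].
Δ = (0.860, -1.349), so (p, q)₂ = (1.802, -1.169).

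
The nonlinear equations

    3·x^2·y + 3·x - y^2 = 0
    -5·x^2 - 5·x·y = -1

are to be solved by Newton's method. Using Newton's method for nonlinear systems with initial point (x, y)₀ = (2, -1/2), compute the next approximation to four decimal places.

(1.2835, -0.6461)

At (2, -1/2): F = (-0.2500, -14.0000).
Jacobian J = [[6·x·y + 3, 3·x^2 - 2·y], [-10·x - 5·y, -5·x]].
At the point, J = [[-3.0000, 13.0000], [-17.5000, -10.0000]] (det J = 257.5000).
Solving J·Δ = −F gives Δ = (-0.7165, -0.1461).
Then the next iterate is (x, y)₁ = (1.2835, -0.6461).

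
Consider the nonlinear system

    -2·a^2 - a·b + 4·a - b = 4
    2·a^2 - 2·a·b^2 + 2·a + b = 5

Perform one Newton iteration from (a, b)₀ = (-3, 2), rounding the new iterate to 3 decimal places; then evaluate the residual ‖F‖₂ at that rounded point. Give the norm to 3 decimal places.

At (-3, 2): F = (-30.000, 33.000).
Jacobian J = [[-4·a - b + 4, -a - 1], [4·a - 2·b^2 + 2, -4·a·b + 1]].
At the point, J = [[14.000, 2.000], [-18.000, 25.000]] (det J = 386.000).
Solving J·Δ = −F gives Δ = (2.114, 0.202).
Then the next iterate is (a, b)₁ = (-0.886, 2.202).
Re-evaluating at (-0.886, 2.202): F = (-9.36502, 5.59207), so ‖F‖₂ = 10.908.

10.908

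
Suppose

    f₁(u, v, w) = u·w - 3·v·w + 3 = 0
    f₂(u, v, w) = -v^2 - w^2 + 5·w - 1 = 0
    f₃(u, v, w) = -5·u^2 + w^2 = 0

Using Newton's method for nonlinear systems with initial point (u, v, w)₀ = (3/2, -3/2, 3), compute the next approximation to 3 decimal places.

(-1.393, -4.702, -3.857)

At (3/2, -3/2, 3): F = (21.000, 2.750, -2.250).
Jacobian J = [[w, -3·w, u - 3·v], [0, -2·v, -2·w + 5], [-10·u, 0, 2·w]].
At the point, J = [[3.000, -9.000, 6.000], [0.000, 3.000, -1.000], [-15.000, 0.000, 6.000]] (det J = 189.000).
Solving J·Δ = −F gives Δ = (-2.893, -3.202, -6.857).
Then the next iterate is (u, v, w)₁ = (-1.393, -4.702, -3.857).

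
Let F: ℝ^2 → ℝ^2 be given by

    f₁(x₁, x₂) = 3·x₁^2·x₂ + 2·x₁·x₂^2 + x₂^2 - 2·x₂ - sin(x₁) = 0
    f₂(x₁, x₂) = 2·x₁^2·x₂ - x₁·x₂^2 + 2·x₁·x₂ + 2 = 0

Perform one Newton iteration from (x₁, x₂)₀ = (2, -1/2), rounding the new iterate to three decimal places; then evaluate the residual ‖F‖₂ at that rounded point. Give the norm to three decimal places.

0.904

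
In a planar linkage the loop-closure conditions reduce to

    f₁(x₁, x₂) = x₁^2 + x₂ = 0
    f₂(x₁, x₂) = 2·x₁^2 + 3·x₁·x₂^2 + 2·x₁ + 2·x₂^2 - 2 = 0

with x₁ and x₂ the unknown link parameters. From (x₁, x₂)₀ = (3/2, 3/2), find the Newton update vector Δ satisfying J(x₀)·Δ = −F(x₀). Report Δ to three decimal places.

At (3/2, 3/2): F = (3.750, 20.125).
Jacobian J = [[2·x₁, 1], [4·x₁ + 3·x₂^2 + 2, 6·x₁·x₂ + 4·x₂]].
At the point, J = [[3.000, 1.000], [14.750, 19.500]] (det J = 43.750).
Solving J·Δ = −F gives Δ = (-1.211, -0.116).

(-1.211, -0.116)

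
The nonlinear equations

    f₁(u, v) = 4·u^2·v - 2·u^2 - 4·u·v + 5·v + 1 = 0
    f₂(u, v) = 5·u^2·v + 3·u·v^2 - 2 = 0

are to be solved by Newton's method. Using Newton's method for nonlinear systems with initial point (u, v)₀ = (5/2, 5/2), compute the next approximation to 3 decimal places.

(2.073, 1.216)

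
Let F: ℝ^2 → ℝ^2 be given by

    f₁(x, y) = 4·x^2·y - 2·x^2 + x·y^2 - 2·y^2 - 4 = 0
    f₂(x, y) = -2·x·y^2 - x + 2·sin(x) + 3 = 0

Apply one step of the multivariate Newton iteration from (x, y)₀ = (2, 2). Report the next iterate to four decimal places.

(1.6247, 1.4068)

At (2, 2): F = (20.0000, -13.181405).
Jacobian J = [[8·x·y - 4·x + y^2, 4·x^2 + 2·x·y - 4·y], [-2·y^2 + 2·cos(x) - 1, -4·x·y]].
At the point, J = [[28.0000, 16.0000], [-9.832294, -16.0000]] (det J = -290.683301).
Solving J·Δ = −F gives Δ = (-0.3753, -0.5932).
Then the next iterate is (x, y)₁ = (1.6247, 1.4068).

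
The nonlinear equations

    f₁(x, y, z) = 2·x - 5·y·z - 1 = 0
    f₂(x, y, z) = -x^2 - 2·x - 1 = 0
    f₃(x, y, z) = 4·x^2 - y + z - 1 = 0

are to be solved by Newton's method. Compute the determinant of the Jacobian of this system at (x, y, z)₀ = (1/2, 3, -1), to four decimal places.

-30.0000

J = [[2, -5·z, -5·y], [-2·x - 2, 0, 0], [8·x, -1, 1]].
At the point, J = [[2.0000, 5.0000, -15.0000], [-3.0000, 0.0000, 0.0000], [4.0000, -1.0000, 1.0000]].
det J = -30.0000.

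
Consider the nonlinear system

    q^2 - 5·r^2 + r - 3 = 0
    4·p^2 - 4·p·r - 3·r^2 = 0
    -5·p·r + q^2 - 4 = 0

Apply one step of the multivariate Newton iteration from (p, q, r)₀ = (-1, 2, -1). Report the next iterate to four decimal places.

(-0.3077, 1.6635, -0.4231)

At (-1, 2, -1): F = (-5.0000, -3.0000, -5.0000).
Jacobian J = [[0, 2·q, -10·r + 1], [8·p - 4·r, 0, -4·p - 6·r], [-5·r, 2·q, -5·p]].
At the point, J = [[0.0000, 4.0000, 11.0000], [-4.0000, 0.0000, 10.0000], [5.0000, 4.0000, 5.0000]] (det J = 104.0000).
Solving J·Δ = −F gives Δ = (0.6923, -0.3365, 0.5769).
Then the next iterate is (p, q, r)₁ = (-0.3077, 1.6635, -0.4231).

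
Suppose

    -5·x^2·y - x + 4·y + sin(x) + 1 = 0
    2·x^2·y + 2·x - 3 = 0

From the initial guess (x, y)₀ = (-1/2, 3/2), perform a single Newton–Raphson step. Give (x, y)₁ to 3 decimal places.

At (-1/2, 3/2): F = (5.14557, -3.250).
Jacobian J = [[-10·x·y + cos(x) - 1, -5·x^2 + 4], [4·x·y + 2, 2·x^2]].
At the point, J = [[7.37758, 2.750], [-1.000, 0.500]] (det J = 6.43879).
Solving J·Δ = −F gives Δ = (-1.788, 2.925).
Then the next iterate is (x, y)₁ = (-2.288, 4.425).

(-2.288, 4.425)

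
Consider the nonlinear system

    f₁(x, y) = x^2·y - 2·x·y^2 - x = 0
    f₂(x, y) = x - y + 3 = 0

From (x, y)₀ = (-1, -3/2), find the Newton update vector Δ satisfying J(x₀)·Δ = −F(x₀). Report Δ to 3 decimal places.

At (-1, -3/2): F = (4.000, 3.500).
Jacobian J = [[2·x·y - 2·y^2 - 1, x^2 - 4·x·y], [1, -1]].
At the point, J = [[-2.500, -5.000], [1.000, -1.000]] (det J = 7.500).
Solving J·Δ = −F gives Δ = (-1.800, 1.700).

(-1.800, 1.700)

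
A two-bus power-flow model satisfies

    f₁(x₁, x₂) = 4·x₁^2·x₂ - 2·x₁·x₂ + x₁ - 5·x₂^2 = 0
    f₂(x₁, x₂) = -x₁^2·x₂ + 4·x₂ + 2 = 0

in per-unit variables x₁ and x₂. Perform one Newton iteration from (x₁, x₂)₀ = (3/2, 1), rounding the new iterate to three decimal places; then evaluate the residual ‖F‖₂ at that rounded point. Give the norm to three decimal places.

210.264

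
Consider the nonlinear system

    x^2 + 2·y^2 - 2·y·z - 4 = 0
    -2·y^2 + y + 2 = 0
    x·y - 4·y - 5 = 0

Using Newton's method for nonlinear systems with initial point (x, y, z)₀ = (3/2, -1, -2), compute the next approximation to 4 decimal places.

At (3/2, -1, -2): F = (-3.7500, -1.0000, -2.5000).
Jacobian J = [[2·x, 4·y - 2·z, -2·y], [0, -4·y + 1, 0], [y, x - 4, 0]].
At the point, J = [[3.0000, 0.0000, 2.0000], [0.0000, 5.0000, 0.0000], [-1.0000, -2.5000, 0.0000]] (det J = 10.0000).
Solving J·Δ = −F gives Δ = (-3.0000, 0.2000, 6.3750).
Then the next iterate is (x, y, z)₁ = (-1.5000, -0.8000, 4.3750).

(-1.5000, -0.8000, 4.3750)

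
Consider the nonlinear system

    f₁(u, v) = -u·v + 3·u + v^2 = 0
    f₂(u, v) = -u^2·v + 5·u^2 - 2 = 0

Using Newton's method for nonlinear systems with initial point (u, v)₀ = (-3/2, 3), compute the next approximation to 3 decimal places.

(-0.633, 1.800)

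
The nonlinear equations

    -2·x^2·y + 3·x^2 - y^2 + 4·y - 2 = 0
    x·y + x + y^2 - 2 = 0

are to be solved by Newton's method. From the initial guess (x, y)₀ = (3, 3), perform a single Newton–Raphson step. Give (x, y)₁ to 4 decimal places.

At (3, 3): F = (-26.0000, 19.0000).
Jacobian J = [[-4·x·y + 6·x, -2·x^2 - 2·y + 4], [y + 1, x + 2·y]].
At the point, J = [[-18.0000, -20.0000], [4.0000, 9.0000]] (det J = -82.0000).
Solving J·Δ = −F gives Δ = (1.7805, -2.9024).
Then the next iterate is (x, y)₁ = (4.7805, 0.0976).

(4.7805, 0.0976)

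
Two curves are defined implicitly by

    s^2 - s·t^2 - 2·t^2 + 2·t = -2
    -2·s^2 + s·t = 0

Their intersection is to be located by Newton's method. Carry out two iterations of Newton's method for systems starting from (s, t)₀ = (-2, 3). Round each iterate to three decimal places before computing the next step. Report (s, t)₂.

(-2.794, -5.828)

At (-2, 3): F = (12.000, -14.000).
Jacobian J = [[2·s - t^2, -2·s·t - 4·t + 2], [-4·s + t, s]].
At the point, J = [[-13.000, 2.000], [11.000, -2.000]] (det J = 4.000).
Solving J·Δ = −F gives Δ = (-1.000, -12.500).
Then the next iterate is (s, t)₁ = (-3.000, -9.500).
Round to (-3.000, -9.500) and repeat: F = (82.250, 10.500), J = [[-96.250, -17.000], [2.500, -3.000]].
Δ = (0.206, 3.672), so (s, t)₂ = (-2.794, -5.828).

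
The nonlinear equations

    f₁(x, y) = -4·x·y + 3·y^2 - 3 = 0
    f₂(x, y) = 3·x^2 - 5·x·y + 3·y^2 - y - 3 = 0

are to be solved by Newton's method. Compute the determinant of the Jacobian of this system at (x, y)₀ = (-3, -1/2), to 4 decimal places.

J = [[-4·y, -4·x + 6·y], [6·x - 5·y, -5·x + 6·y - 1]].
At the point, J = [[2.0000, 9.0000], [-15.5000, 11.0000]].
det J = 161.5000.

161.5000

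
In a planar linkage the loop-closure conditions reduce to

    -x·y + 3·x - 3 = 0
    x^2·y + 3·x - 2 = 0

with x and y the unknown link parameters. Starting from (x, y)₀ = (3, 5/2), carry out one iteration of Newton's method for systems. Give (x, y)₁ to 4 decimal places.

(1.7179, 1.7863)

At (3, 5/2): F = (-1.5000, 29.5000).
Jacobian J = [[-y + 3, -x], [2·x·y + 3, x^2]].
At the point, J = [[0.5000, -3.0000], [18.0000, 9.0000]] (det J = 58.5000).
Solving J·Δ = −F gives Δ = (-1.2821, -0.7137).
Then the next iterate is (x, y)₁ = (1.7179, 1.7863).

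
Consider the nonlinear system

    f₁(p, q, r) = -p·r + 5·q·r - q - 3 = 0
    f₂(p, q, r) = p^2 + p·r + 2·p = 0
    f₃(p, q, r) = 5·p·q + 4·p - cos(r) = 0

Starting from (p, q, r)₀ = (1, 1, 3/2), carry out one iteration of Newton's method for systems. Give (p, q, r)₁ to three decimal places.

At (1, 1, 3/2): F = (2.000, 4.500, 8.92926).
Jacobian J = [[-r, 5·r - 1, -p + 5·q], [2·p + r + 2, 0, p], [5·q + 4, 5·p, sin(r)]].
At the point, J = [[-1.500, 6.500, 4.000], [5.500, 0.000, 1.000], [9.000, 5.000, 0.99749]] (det J = 140.33955).
Solving J·Δ = −F gives Δ = (-0.776, -0.343, -0.234).
Then the next iterate is (p, q, r)₁ = (0.224, 0.657, 1.266).

(0.224, 0.657, 1.266)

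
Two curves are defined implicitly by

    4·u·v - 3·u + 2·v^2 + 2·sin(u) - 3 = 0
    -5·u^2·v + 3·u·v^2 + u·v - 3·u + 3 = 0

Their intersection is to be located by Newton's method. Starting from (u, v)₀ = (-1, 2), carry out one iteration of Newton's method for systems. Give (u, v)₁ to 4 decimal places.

At (-1, 2): F = (-1.682942, -18.0000).
Jacobian J = [[4·v + 2·cos(u) - 3, 4·u + 4·v], [-10·u·v + 3·v^2 + v - 3, -5·u^2 + 6·u·v + u]].
At the point, J = [[6.080605, 4.0000], [31.0000, -18.0000]] (det J = -233.450883).
Solving J·Δ = −F gives Δ = (0.4382, -0.2454).
Then the next iterate is (u, v)₁ = (-0.5618, 1.7546).

(-0.5618, 1.7546)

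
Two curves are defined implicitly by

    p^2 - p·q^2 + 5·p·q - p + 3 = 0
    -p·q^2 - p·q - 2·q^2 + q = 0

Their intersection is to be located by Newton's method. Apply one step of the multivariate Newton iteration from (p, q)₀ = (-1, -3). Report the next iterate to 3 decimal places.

At (-1, -3): F = (29.000, -15.000).
Jacobian J = [[2·p - q^2 + 5·q - 1, -2·p·q + 5·p], [-q^2 - q, -2·p·q - p - 4·q + 1]].
At the point, J = [[-27.000, -11.000], [-6.000, 8.000]] (det J = -282.000).
Solving J·Δ = −F gives Δ = (0.238, 2.053).
Then the next iterate is (p, q)₁ = (-0.762, -0.947).

(-0.762, -0.947)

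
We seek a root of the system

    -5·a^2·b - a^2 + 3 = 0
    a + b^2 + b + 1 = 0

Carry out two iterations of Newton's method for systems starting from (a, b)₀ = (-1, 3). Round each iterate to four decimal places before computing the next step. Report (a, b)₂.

At (-1, 3): F = (-13.0000, 12.0000).
Jacobian J = [[-10·a·b - 2·a, -5·a^2], [1, 2·b + 1]].
At the point, J = [[32.0000, -5.0000], [1.0000, 7.0000]] (det J = 229.0000).
Solving J·Δ = −F gives Δ = (0.1354, -1.7336).
Then the next iterate is (a, b)₁ = (-0.8646, 1.2664).
Round to (-0.8646, 1.2664) and repeat: F = (-2.480913, 3.005569), J = [[12.678494, -3.737666], [1.0000, 3.5328]].
Δ = (-0.0509, -0.8364), so (a, b)₂ = (-0.9155, 0.4300).

(-0.9155, 0.4300)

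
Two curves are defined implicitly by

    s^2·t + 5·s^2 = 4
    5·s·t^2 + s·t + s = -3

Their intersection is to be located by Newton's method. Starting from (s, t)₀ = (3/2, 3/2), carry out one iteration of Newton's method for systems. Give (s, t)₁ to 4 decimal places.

(1.0382, 0.7802)

At (3/2, 3/2): F = (10.6250, 23.6250).
Jacobian J = [[2·s·t + 10·s, s^2], [5·t^2 + t + 1, 10·s·t + s]].
At the point, J = [[19.5000, 2.2500], [13.7500, 24.0000]] (det J = 437.0625).
Solving J·Δ = −F gives Δ = (-0.4618, -0.7198).
Then the next iterate is (s, t)₁ = (1.0382, 0.7802).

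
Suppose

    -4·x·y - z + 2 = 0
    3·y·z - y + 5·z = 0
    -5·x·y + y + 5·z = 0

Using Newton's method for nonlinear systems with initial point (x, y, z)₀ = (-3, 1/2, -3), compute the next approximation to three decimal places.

(1.710, 0.643, 0.297)

At (-3, 1/2, -3): F = (11.000, -20.000, -7.000).
Jacobian J = [[-4·y, -4·x, -1], [0, 3·z - 1, 3·y + 5], [-5·y, -5·x + 1, 5]].
At the point, J = [[-2.000, 12.000, -1.000], [0.000, -10.000, 6.500], [-2.500, 16.000, 5.000]] (det J = 138.000).
Solving J·Δ = −F gives Δ = (4.710, 0.143, 3.297).
Then the next iterate is (x, y, z)₁ = (1.710, 0.643, 0.297).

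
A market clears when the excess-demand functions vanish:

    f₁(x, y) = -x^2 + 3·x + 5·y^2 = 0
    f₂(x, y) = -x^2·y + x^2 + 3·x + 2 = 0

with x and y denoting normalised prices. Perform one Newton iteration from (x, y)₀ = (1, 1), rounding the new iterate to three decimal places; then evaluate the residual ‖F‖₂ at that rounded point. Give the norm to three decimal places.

At (1, 1): F = (7.000, 5.000).
Jacobian J = [[-2·x + 3, 10·y], [-2·x·y + 2·x + 3, -x^2]].
At the point, J = [[1.000, 10.000], [3.000, -1.000]] (det J = -31.000).
Solving J·Δ = −F gives Δ = (-1.839, -0.516).
Then the next iterate is (x, y)₁ = (-0.839, 0.484).
Re-evaluating at (-0.839, 0.484): F = (-2.04964, -0.15378), so ‖F‖₂ = 2.055.

2.055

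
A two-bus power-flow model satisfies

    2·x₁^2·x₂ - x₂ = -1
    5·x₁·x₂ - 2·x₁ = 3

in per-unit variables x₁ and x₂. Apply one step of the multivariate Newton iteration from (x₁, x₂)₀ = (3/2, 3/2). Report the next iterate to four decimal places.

(0.9093, 1.2332)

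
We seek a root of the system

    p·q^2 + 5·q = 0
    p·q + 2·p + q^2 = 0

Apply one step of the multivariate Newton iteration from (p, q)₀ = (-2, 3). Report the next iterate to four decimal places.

At (-2, 3): F = (-3.0000, -1.0000).
Jacobian J = [[q^2, 2·p·q + 5], [q + 2, p + 2·q]].
At the point, J = [[9.0000, -7.0000], [5.0000, 4.0000]] (det J = 71.0000).
Solving J·Δ = −F gives Δ = (0.2676, -0.0845).
Then the next iterate is (p, q)₁ = (-1.7324, 2.9155).

(-1.7324, 2.9155)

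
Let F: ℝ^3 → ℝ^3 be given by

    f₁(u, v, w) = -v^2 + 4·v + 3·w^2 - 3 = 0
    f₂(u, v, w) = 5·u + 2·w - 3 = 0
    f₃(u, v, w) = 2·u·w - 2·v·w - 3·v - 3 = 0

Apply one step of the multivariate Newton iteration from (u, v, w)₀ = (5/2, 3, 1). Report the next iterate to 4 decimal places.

(0.7976, 0.0179, -0.4940)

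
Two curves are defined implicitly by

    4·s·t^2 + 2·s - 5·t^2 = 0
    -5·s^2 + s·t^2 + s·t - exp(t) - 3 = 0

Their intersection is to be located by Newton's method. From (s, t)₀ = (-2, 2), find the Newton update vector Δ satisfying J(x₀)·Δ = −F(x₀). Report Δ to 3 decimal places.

At (-2, 2): F = (-56.000, -42.38906).
Jacobian J = [[4·t^2 + 2, 8·s·t - 10·t], [-10·s + t^2 + t, 2·s·t + s - exp(t)]].
At the point, J = [[18.000, -52.000], [26.000, -17.38906]] (det J = 1038.99699).
Solving J·Δ = −F gives Δ = (1.184, -0.667).

(1.184, -0.667)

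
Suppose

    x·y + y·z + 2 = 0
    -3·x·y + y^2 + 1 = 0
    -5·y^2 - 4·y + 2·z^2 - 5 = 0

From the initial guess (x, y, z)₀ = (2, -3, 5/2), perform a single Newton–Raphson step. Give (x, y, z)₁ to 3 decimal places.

(0.466, -1.817, 1.975)

At (2, -3, 5/2): F = (-11.500, 28.000, -25.500).
Jacobian J = [[y, x + z, y], [-3·y, -3·x + 2·y, 0], [0, -10·y - 4, 4·z]].
At the point, J = [[-3.000, 4.500, -3.000], [9.000, -12.000, 0.000], [0.000, 26.000, 10.000]] (det J = -747.000).
Solving J·Δ = −F gives Δ = (-1.534, 1.183, -0.525).
Then the next iterate is (x, y, z)₁ = (0.466, -1.817, 1.975).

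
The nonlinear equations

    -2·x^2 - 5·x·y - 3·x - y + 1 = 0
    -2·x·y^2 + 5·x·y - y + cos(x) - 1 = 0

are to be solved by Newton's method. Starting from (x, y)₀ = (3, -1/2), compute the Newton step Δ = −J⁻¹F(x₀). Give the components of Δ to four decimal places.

(-1.7580, 0.2484)

At (3, -1/2): F = (-18.0000, -10.489992).
Jacobian J = [[-4·x - 5·y - 3, -5·x - 1], [-2·y^2 + 5·y - sin(x), -4·x·y + 5·x - 1]].
At the point, J = [[-12.5000, -16.0000], [-3.141120, 20.0000]] (det J = -300.257920).
Solving J·Δ = −F gives Δ = (-1.7580, 0.2484).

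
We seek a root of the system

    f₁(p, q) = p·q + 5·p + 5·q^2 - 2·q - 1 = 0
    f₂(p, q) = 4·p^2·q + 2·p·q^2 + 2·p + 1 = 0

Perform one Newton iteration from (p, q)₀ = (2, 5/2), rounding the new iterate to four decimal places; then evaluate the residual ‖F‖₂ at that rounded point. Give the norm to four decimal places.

22.7572

At (2, 5/2): F = (40.2500, 70.0000).
Jacobian J = [[q + 5, p + 10·q - 2], [8·p·q + 2·q^2 + 2, 4·p^2 + 4·p·q]].
At the point, J = [[7.5000, 25.0000], [54.5000, 36.0000]] (det J = -1092.5000).
Solving J·Δ = −F gives Δ = (-0.2755, -1.5273).
Then the next iterate is (p, q)₁ = (1.7245, 0.9727).
Re-evaluating at (1.7245, 0.9727): F = (12.085248, 19.283106), so ‖F‖₂ = 22.7572.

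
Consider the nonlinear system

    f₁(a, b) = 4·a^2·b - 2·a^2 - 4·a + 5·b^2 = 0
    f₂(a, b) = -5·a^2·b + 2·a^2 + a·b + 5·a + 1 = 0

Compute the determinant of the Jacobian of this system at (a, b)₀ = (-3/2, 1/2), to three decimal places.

J = [[8·a·b - 4·a - 4, 4·a^2 + 10·b], [-10·a·b + 4·a + b + 5, -5·a^2 + a]].
At the point, J = [[-4.000, 14.000], [7.000, -12.750]].
det J = -47.000.

-47.000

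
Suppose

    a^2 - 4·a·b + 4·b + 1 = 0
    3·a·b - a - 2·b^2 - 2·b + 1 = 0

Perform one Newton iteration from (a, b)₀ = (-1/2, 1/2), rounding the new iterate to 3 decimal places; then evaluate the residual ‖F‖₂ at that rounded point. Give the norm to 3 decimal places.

At (-1/2, 1/2): F = (4.250, -0.750).
Jacobian J = [[2·a - 4·b, -4·a + 4], [3·b - 1, 3·a - 4·b - 2]].
At the point, J = [[-3.000, 6.000], [0.500, -5.500]] (det J = 13.500).
Solving J·Δ = −F gives Δ = (1.398, -0.009).
Then the next iterate is (a, b)₁ = (0.898, 0.491).
Re-evaluating at (0.898, 0.491): F = (2.00673, -0.03941), so ‖F‖₂ = 2.007.

2.007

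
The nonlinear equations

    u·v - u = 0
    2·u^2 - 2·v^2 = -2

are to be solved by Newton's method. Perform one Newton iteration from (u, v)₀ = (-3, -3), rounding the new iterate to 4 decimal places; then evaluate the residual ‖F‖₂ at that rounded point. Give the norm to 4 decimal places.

3.1059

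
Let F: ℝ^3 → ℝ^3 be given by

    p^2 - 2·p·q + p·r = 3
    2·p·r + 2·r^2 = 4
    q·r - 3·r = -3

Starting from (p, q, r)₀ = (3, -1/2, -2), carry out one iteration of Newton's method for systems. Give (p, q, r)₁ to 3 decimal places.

At (3, -1/2, -2): F = (3.000, -8.000, 10.000).
Jacobian J = [[2·p - 2·q + r, -2·p, p], [2·r, 0, 2·p + 4·r], [0, r, q - 3]].
At the point, J = [[5.000, -6.000, 3.000], [-4.000, 0.000, -2.000], [0.000, -2.000, -3.500]] (det J = 88.000).
Solving J·Δ = −F gives Δ = (-3.682, -0.886, 3.364).
Then the next iterate is (p, q, r)₁ = (-0.682, -1.386, 1.364).

(-0.682, -1.386, 1.364)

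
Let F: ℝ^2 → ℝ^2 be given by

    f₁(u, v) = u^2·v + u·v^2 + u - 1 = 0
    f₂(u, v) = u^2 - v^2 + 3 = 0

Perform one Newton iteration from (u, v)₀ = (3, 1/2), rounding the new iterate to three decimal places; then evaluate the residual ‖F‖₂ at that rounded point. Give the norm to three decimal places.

3.922

At (3, 1/2): F = (7.250, 11.750).
Jacobian J = [[2·u·v + v^2 + 1, u^2 + 2·u·v], [2·u, -2·v]].
At the point, J = [[4.250, 12.000], [6.000, -1.000]] (det J = -76.250).
Solving J·Δ = −F gives Δ = (-1.944, 0.084).
Then the next iterate is (u, v)₁ = (1.056, 0.584).
Re-evaluating at (1.056, 0.584): F = (1.06739, 3.77408), so ‖F‖₂ = 3.922.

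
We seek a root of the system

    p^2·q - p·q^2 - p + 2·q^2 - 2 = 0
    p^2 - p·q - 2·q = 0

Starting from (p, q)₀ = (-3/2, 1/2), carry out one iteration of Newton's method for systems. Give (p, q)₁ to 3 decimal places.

(-0.930, 0.512)

At (-3/2, 1/2): F = (1.500, 2.000).
Jacobian J = [[2·p·q - q^2 - 1, p^2 - 2·p·q + 4·q], [2·p - q, -p - 2]].
At the point, J = [[-2.750, 5.750], [-3.500, -0.500]] (det J = 21.500).
Solving J·Δ = −F gives Δ = (0.570, 0.012).
Then the next iterate is (p, q)₁ = (-0.930, 0.512).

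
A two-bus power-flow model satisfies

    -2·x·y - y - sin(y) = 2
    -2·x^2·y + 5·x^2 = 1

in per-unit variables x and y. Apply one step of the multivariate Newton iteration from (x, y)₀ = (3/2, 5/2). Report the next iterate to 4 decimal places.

(-0.8775, 2.2778)

At (3/2, 5/2): F = (-12.598472, -1.0000).
Jacobian J = [[-2·y, -2·x - cos(y) - 1], [-4·x·y + 10·x, -2·x^2]].
At the point, J = [[-5.0000, -3.198856], [0.0000, -4.5000]] (det J = 22.5000).
Solving J·Δ = −F gives Δ = (-2.3775, -0.2222).
Then the next iterate is (x, y)₁ = (-0.8775, 2.2778).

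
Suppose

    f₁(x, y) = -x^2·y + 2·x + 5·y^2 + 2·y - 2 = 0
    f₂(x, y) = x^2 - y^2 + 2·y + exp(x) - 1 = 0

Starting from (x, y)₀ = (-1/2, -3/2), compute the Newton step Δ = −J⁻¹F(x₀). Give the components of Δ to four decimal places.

(-15.9716, -0.1782)

At (-1/2, -3/2): F = (5.6250, -5.393469).
Jacobian J = [[-2·x·y + 2, -x^2 + 10·y + 2], [2·x + exp(x), -2·y + 2]].
At the point, J = [[0.5000, -13.2500], [-0.393469, 5.0000]] (det J = -2.713469).
Solving J·Δ = −F gives Δ = (-15.9716, -0.1782).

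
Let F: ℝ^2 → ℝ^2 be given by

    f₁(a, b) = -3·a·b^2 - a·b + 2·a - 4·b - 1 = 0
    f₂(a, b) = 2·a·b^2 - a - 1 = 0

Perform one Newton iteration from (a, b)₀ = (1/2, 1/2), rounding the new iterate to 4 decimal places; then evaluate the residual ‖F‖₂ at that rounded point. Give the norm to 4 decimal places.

6.0828

At (1/2, 1/2): F = (-2.6250, -1.2500).
Jacobian J = [[-3·b^2 - b + 2, -6·a·b - a - 4], [2·b^2 - 1, 4·a·b]].
At the point, J = [[0.7500, -6.0000], [-0.5000, 1.0000]] (det J = -2.2500).
Solving J·Δ = −F gives Δ = (-4.5000, -1.0000).
Then the next iterate is (a, b)₁ = (-4.0000, -0.5000).
Re-evaluating at (-4.0000, -0.5000): F = (-6.0000, 1.0000), so ‖F‖₂ = 6.0828.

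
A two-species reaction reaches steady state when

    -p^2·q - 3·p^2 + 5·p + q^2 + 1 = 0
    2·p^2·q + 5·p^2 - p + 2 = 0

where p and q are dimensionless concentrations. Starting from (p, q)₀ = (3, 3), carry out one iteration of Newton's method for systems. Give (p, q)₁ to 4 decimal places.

(2.3719, -0.1763)

At (3, 3): F = (-29.0000, 98.0000).
Jacobian J = [[-2·p·q - 6·p + 5, -p^2 + 2·q], [4·p·q + 10·p - 1, 2·p^2]].
At the point, J = [[-31.0000, -3.0000], [65.0000, 18.0000]] (det J = -363.0000).
Solving J·Δ = −F gives Δ = (-0.6281, -3.1763).
Then the next iterate is (p, q)₁ = (2.3719, -0.1763).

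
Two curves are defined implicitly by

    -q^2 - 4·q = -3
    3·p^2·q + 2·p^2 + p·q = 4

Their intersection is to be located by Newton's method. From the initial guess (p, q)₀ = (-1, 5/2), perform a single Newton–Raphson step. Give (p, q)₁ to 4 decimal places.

At (-1, 5/2): F = (-13.2500, 3.0000).
Jacobian J = [[0, -2·q - 4], [6·p·q + 4·p + q, 3·p^2 + p]].
At the point, J = [[0.0000, -9.0000], [-16.5000, 2.0000]] (det J = -148.5000).
Solving J·Δ = −F gives Δ = (0.0034, -1.4722).
Then the next iterate is (p, q)₁ = (-0.9966, 1.0278).

(-0.9966, 1.0278)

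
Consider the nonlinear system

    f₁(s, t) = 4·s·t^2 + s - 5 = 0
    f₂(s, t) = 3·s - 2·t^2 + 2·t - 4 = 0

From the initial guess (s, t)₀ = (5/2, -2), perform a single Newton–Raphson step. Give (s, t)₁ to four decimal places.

At (5/2, -2): F = (37.5000, -8.5000).
Jacobian J = [[4·t^2 + 1, 8·s·t], [3, -4·t + 2]].
At the point, J = [[17.0000, -40.0000], [3.0000, 10.0000]] (det J = 290.0000).
Solving J·Δ = −F gives Δ = (-0.1207, 0.8862).
Then the next iterate is (s, t)₁ = (2.3793, -1.1138).

(2.3793, -1.1138)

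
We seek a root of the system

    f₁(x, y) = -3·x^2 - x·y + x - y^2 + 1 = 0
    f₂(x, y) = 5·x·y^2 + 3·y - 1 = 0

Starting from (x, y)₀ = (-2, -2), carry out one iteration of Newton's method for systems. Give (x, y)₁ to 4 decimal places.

At (-2, -2): F = (-21.0000, -47.0000).
Jacobian J = [[-6·x - y + 1, -x - 2·y], [5·y^2, 10·x·y + 3]].
At the point, J = [[15.0000, 6.0000], [20.0000, 43.0000]] (det J = 525.0000).
Solving J·Δ = −F gives Δ = (1.1829, 0.5429).
Then the next iterate is (x, y)₁ = (-0.8171, -1.4571).

(-0.8171, -1.4571)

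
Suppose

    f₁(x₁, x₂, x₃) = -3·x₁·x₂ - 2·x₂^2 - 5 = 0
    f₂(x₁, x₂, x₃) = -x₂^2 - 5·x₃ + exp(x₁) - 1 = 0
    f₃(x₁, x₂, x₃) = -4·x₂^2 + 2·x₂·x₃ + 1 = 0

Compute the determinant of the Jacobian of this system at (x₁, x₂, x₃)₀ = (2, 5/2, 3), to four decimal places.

1303.6245

J = [[-3·x₂, -3·x₁ - 4·x₂, 0], [exp(x₁), -2·x₂, -5], [0, -8·x₂ + 2·x₃, 2·x₂]].
At the point, J = [[-7.5000, -16.0000, 0.0000], [7.389056, -5.0000, -5.0000], [0.0000, -14.0000, 5.0000]].
det J = 1303.6245.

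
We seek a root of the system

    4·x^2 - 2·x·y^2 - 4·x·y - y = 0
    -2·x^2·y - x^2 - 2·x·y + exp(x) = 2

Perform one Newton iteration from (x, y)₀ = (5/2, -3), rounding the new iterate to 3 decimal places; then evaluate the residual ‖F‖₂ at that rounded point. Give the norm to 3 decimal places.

16.640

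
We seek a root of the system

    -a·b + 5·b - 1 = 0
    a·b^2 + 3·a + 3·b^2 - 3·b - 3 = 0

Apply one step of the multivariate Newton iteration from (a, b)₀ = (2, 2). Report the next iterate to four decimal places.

(2.6182, 0.7455)

At (2, 2): F = (5.0000, 17.0000).
Jacobian J = [[-b, -a + 5], [b^2 + 3, 2·a·b + 6·b - 3]].
At the point, J = [[-2.0000, 3.0000], [7.0000, 17.0000]] (det J = -55.0000).
Solving J·Δ = −F gives Δ = (0.6182, -1.2545).
Then the next iterate is (a, b)₁ = (2.6182, 0.7455).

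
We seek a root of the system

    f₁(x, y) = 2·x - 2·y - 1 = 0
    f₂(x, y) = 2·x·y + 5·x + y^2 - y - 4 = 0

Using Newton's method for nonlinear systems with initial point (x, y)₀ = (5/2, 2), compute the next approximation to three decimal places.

(1.294, 0.794)

At (5/2, 2): F = (0.000, 20.500).
Jacobian J = [[2, -2], [2·y + 5, 2·x + 2·y - 1]].
At the point, J = [[2.000, -2.000], [9.000, 8.000]] (det J = 34.000).
Solving J·Δ = −F gives Δ = (-1.206, -1.206).
Then the next iterate is (x, y)₁ = (1.294, 0.794).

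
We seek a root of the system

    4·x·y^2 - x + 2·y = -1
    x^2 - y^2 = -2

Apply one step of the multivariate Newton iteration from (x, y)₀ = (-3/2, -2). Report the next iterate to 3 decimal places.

At (-3/2, -2): F = (-25.500, 0.250).
Jacobian J = [[4·y^2 - 1, 8·x·y + 2], [2·x, -2·y]].
At the point, J = [[15.000, 26.000], [-3.000, 4.000]] (det J = 138.000).
Solving J·Δ = −F gives Δ = (0.786, 0.527).
Then the next iterate is (x, y)₁ = (-0.714, -1.473).

(-0.714, -1.473)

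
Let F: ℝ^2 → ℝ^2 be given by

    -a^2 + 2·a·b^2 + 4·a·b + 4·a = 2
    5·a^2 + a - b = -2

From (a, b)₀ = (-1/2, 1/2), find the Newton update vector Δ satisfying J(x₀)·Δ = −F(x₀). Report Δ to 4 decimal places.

At (-1/2, 1/2): F = (-5.5000, 2.2500).
Jacobian J = [[-2·a + 2·b^2 + 4·b + 4, 4·a·b + 4·a], [10·a + 1, -1]].
At the point, J = [[7.5000, -3.0000], [-4.0000, -1.0000]] (det J = -19.5000).
Solving J·Δ = −F gives Δ = (0.6282, -0.2628).

(0.6282, -0.2628)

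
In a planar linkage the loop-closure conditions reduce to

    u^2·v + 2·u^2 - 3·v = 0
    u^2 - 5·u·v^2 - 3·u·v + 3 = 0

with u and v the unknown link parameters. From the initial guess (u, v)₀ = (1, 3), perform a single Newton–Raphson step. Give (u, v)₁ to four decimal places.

(1.0737, 1.3687)

At (1, 3): F = (-4.0000, -50.0000).
Jacobian J = [[2·u·v + 4·u, u^2 - 3], [2·u - 5·v^2 - 3·v, -10·u·v - 3·u]].
At the point, J = [[10.0000, -2.0000], [-52.0000, -33.0000]] (det J = -434.0000).
Solving J·Δ = −F gives Δ = (0.0737, -1.6313).
Then the next iterate is (u, v)₁ = (1.0737, 1.3687).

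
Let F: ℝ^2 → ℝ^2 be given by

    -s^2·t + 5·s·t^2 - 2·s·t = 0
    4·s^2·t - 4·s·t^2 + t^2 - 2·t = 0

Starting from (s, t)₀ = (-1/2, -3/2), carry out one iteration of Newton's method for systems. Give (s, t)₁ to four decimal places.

At (-1/2, -3/2): F = (-6.7500, 8.2500).
Jacobian J = [[-2·s·t + 5·t^2 - 2·t, -s^2 + 10·s·t - 2·s], [8·s·t - 4·t^2, 4·s^2 - 8·s·t + 2·t - 2]].
At the point, J = [[12.7500, 8.2500], [-3.0000, -10.0000]] (det J = -102.7500).
Solving J·Δ = −F gives Δ = (-0.0055, 0.8266).
Then the next iterate is (s, t)₁ = (-0.5055, -0.6734).

(-0.5055, -0.6734)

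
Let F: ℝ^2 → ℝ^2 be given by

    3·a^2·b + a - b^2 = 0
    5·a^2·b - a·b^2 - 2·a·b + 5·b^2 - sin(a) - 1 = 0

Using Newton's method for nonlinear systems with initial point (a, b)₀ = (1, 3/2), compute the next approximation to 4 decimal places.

At (1, 3/2): F = (3.2500, 11.658529).
Jacobian J = [[6·a·b + 1, 3·a^2 - 2·b], [10·a·b - b^2 - 2·b - cos(a), 5·a^2 - 2·a·b - 2·a + 10·b]].
At the point, J = [[10.0000, 0.0000], [9.209698, 15.0000]] (det J = 150.0000).
Solving J·Δ = −F gives Δ = (-0.3250, -0.5777).
Then the next iterate is (a, b)₁ = (0.6750, 0.9223).

(0.6750, 0.9223)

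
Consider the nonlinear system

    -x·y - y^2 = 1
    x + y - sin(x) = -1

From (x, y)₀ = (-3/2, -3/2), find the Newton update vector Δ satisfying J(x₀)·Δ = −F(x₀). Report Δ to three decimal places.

(-0.369, 1.345)

At (-3/2, -3/2): F = (-5.500, -1.00251).
Jacobian J = [[-y, -x - 2·y], [-cos(x) + 1, 1]].
At the point, J = [[1.500, 4.500], [0.92926, 1.000]] (det J = -2.68168).
Solving J·Δ = −F gives Δ = (-0.369, 1.345).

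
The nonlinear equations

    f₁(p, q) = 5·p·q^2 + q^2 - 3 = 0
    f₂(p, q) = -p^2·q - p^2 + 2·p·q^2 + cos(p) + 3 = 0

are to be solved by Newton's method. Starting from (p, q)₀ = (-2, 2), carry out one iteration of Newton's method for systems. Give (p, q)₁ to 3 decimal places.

At (-2, 2): F = (-39.000, -25.41615).
Jacobian J = [[5·q^2, 10·p·q + 2·q], [-2·p·q - 2·p + 2·q^2 - sin(p), -p^2 + 4·p·q]].
At the point, J = [[20.000, -36.000], [20.90930, -20.000]] (det J = 352.73471).
Solving J·Δ = −F gives Δ = (0.383, -0.871).
Then the next iterate is (p, q)₁ = (-1.617, 1.129).

(-1.617, 1.129)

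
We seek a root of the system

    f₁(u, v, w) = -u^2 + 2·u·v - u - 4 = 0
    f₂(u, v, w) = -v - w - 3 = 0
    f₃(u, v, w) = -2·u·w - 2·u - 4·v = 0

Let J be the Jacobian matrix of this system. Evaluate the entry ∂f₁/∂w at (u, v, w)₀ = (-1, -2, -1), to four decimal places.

∂f₁/∂w = 0.
At (-1, -2, -1) this is 0.0000.

0.0000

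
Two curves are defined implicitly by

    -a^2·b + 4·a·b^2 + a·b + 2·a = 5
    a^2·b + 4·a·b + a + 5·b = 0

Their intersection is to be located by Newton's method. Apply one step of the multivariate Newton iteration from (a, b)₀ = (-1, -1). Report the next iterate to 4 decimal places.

(-1.0000, 0.5000)

At (-1, -1): F = (-9.0000, -3.0000).
Jacobian J = [[-2·a·b + 4·b^2 + b + 2, -a^2 + 8·a·b + a], [2·a·b + 4·b + 1, a^2 + 4·a + 5]].
At the point, J = [[3.0000, 6.0000], [-1.0000, 2.0000]] (det J = 12.0000).
Solving J·Δ = −F gives Δ = (0.0000, 1.5000).
Then the next iterate is (a, b)₁ = (-1.0000, 0.5000).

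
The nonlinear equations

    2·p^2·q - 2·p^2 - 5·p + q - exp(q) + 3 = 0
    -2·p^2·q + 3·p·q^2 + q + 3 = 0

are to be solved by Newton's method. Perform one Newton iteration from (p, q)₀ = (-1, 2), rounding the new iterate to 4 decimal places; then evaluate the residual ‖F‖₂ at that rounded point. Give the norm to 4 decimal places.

At (-1, 2): F = (4.610944, -11.0000).
Jacobian J = [[4·p·q - 4·p - 5, 2·p^2 - exp(q) + 1], [-4·p·q + 3·q^2, -2·p^2 + 6·p·q + 1]].
At the point, J = [[-9.0000, -4.389056], [20.0000, -13.0000]] (det J = 204.781122).
Solving J·Δ = −F gives Δ = (0.5285, -0.0331).
Then the next iterate is (p, q)₁ = (-0.4715, 1.9669).
Re-evaluating at (-0.4715, 1.9669): F = (0.605826, -1.379902), so ‖F‖₂ = 1.5070.

1.5070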